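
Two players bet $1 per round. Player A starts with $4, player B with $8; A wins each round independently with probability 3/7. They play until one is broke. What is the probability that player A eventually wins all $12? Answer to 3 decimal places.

Let r = q/p = (4/7)/(3/7) = 4/3. The recurrence P(i) = p·P(i+1) + q·P(i−1) with P(0)=0, P(12)=1 gives P(i) = (1 − r^i)/(1 − r^12).
P(4) = (1 − (4/3)^4) / (1 − (4/3)^12) = 6561/92833 ≈ 0.071.

0.071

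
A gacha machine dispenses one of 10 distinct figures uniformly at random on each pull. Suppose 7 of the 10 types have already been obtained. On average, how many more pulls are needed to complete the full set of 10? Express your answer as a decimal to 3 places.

Starting from 7 distinct types, each trial gives a new one with probability (10−i)/10 when i types are held, so the wait for the next new type is 10/(10−i).
E = 10/3 + 10/2 + 10/1 = 55/3 ≈ 18.333.

18.333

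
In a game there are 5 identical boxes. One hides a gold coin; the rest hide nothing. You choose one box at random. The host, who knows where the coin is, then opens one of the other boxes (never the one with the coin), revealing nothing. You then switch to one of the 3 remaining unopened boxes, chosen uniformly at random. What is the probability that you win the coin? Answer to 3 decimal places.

0.267

Your original box holds the coin with probability 1/5, so the other 4 collectively hold it with probability 4/5.
The host can always find an empty box to open, so this doesn't change that 4/5; it is now spread over the 3 remaining unopened boxes.
P(win by switching) = (4/5) · (1/3) = 4/15 ≈ 0.267.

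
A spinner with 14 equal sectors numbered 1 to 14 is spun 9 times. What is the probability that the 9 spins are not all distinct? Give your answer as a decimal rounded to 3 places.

0.965

P(all 9 different) = 14/14 · 13/14 · ··· · 6/14 ≈ 0.035.
P(at least two equal) = 1 − 0.035 = 0.965.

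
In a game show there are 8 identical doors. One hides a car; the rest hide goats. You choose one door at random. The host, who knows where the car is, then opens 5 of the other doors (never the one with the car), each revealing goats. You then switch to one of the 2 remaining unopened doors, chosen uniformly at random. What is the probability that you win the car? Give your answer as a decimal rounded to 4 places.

0.4375

Your original door holds the car with probability 1/8, so the other 7 collectively hold it with probability 7/8.
The host can always find 5 empty doors to open, so the reveals don't change that 7/8; it is now spread over the 2 remaining unopened doors.
P(win by switching) = (7/8) · (1/2) = 7/16 ≈ 0.4375.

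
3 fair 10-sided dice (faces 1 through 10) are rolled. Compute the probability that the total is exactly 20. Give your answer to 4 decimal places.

There are 10^3 = 1000 equally likely outcomes.
The number of ordered 3-tuples from {1,…,10} summing to 20 is 63.
P(sum = 20) = 63/1000 ≈ 0.0630.

0.0630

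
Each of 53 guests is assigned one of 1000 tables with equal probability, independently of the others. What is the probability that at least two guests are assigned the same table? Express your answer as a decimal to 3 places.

0.754

It's easier to compute the probability that all 53 are distinct.
P(all distinct) = 1000/1000 · 999/1000 · ··· · 948/1000 ≈ 0.246.
So the probability of at least one match is 1 − 0.246 = 0.754.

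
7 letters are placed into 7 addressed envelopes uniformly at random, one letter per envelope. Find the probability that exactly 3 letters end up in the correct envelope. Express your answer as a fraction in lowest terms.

1/16

Choose which 3 of the 7 are fixed: C(7,3) = 35 ways.
The remaining 4 must have no fixed point: D(4) = 9.
P = 35·9/5040 = 1/16.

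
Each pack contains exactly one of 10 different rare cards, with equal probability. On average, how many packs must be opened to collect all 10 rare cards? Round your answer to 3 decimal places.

29.290

After i distinct types are collected, each trial gives a new one with probability (10−i)/10, so the expected wait for the next new type is 10/(10−i).
E = 10/10 + 10/9 + 10/8 + 10/7 + 10/6 + 10/5 + 10/4 + 10/3 + 10/2 + 10/1 = 7381/252 ≈ 29.290.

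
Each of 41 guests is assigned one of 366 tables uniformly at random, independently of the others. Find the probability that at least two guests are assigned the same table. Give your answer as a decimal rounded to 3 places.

0.903

It's easier to compute the probability that all 41 are distinct.
P(all distinct) = 366/366 · 365/366 · ··· · 326/366 ≈ 0.097.
So the probability of at least one match is 1 − 0.097 = 0.903.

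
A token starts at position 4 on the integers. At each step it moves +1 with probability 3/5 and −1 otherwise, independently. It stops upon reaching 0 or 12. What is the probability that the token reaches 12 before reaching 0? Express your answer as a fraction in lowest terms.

Let r = q/p = (2/5)/(3/5) = 2/3. The recurrence P(i) = p·P(i+1) + q·P(i−1) with P(0)=0, P(12)=1 gives P(i) = (1 − r^i)/(1 − r^12).
P(4) = (1 − (2/3)^4) / (1 − (2/3)^12) = 6561/8113.

6561/8113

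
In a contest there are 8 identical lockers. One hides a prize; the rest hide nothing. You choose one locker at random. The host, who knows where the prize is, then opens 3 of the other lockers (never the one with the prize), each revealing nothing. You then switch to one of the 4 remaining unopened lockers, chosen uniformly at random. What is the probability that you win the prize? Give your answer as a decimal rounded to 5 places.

Your original locker holds the prize with probability 1/8, so the other 7 collectively hold it with probability 7/8.
The host can always find 3 empty lockers to open, so the reveals don't change that 7/8; it is now spread over the 4 remaining unopened lockers.
P(win by switching) = (7/8) · (1/4) = 7/32 ≈ 0.21875.

0.21875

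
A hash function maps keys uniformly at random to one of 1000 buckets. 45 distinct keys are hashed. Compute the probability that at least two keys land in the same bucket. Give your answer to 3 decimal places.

It's easier to compute the probability that all 45 are distinct.
P(all distinct) = 1000/1000 · 999/1000 · ··· · 956/1000 ≈ 0.366.
So the probability of at least one match is 1 − 0.366 = 0.634.

0.634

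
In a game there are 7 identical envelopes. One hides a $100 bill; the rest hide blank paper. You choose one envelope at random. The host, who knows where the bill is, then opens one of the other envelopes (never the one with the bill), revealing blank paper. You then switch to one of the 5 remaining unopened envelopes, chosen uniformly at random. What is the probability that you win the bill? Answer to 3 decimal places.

Your original envelope holds the bill with probability 1/7, so the other 6 collectively hold it with probability 6/7.
The host can always find an empty envelope to open, so this doesn't change that 6/7; it is now spread over the 5 remaining unopened envelopes.
P(win by switching) = (6/7) · (1/5) = 6/35 ≈ 0.171.

0.171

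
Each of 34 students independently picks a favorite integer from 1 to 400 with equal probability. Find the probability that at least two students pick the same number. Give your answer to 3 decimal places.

0.764

It's easier to compute the probability that all 34 are distinct.
P(all distinct) = 400/400 · 399/400 · ··· · 367/400 ≈ 0.236.
So the probability of at least one match is 1 − 0.236 = 0.764.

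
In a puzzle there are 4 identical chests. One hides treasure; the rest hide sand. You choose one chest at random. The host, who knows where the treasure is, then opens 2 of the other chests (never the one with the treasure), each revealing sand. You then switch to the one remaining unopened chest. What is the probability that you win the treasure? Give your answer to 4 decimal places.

0.7500

Your original chest holds the treasure with probability 1/4, so the other 3 collectively hold it with probability 3/4.
The host can always find 2 empty chests to open, so the reveals don't change that 3/4; it is now spread over the 1 remaining unopened chest.
P(win by switching) = (3/4) · (1/1) = 3/4 ≈ 0.7500.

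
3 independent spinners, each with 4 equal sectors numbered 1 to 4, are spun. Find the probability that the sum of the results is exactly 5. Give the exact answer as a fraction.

3/32

There are 4^3 = 64 equally likely outcomes.
The number of ordered 3-tuples from {1,…,4} summing to 5 is 6.
P(sum = 5) = 6/64 = 3/32.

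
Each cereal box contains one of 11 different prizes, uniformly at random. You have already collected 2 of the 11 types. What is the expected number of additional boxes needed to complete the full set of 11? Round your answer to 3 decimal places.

31.119

Starting from 2 distinct types, each trial gives a new one with probability (11−i)/11 when i types are held, so the wait for the next new type is 11/(11−i).
E = 11/9 + 11/8 + 11/7 + 11/6 + 11/5 + 11/4 + 11/3 + 11/2 + 11/1 = 78419/2520 ≈ 31.119.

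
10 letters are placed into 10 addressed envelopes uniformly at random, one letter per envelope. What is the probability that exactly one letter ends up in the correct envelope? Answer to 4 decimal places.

Choose which one is fixed: C(10,1) = 10 ways.
The remaining 9 must have no fixed point: D(9) = 133496.
P = 10·133496/3628800 = 16687/45360 ≈ 0.3679.

0.3679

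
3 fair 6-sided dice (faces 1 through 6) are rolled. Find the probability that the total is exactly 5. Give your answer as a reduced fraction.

There are 6^3 = 216 equally likely outcomes.
The number of ordered 3-tuples from {1,…,6} summing to 5 is 6.
P(sum = 5) = 6/216 = 1/36.

1/36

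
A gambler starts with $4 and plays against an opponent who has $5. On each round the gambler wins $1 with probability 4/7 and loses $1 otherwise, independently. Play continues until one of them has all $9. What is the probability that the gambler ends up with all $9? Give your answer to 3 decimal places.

Let r = q/p = (3/7)/(4/7) = 3/4. The recurrence P(i) = p·P(i+1) + q·P(i−1) with P(0)=0, P(9)=1 gives P(i) = (1 − r^i)/(1 − r^9).
P(4) = (1 − (3/4)^4) / (1 − (3/4)^9) = 179200/242461 ≈ 0.739.

0.739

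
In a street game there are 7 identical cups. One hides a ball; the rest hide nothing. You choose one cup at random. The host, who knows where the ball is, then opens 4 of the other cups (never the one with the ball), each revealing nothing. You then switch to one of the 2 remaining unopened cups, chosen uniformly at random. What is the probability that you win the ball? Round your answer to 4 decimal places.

0.4286

Your original cup holds the ball with probability 1/7, so the other 6 collectively hold it with probability 6/7.
The host can always find 4 empty cups to open, so the reveals don't change that 6/7; it is now spread over the 2 remaining unopened cups.
P(win by switching) = (6/7) · (1/2) = 3/7 ≈ 0.4286.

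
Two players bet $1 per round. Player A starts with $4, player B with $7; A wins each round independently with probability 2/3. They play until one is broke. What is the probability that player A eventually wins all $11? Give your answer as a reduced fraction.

1920/2047

Let r = q/p = (1/3)/(2/3) = 1/2. The recurrence P(i) = p·P(i+1) + q·P(i−1) with P(0)=0, P(11)=1 gives P(i) = (1 − r^i)/(1 − r^11).
P(4) = (1 − (1/2)^4) / (1 − (1/2)^11) = 1920/2047.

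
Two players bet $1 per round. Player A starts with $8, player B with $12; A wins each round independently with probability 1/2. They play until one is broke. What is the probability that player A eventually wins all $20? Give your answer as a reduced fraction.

With a fair step, P(i) = ½P(i−1) + ½P(i+1) with P(0)=0, P(20)=1 has the linear solution P(i) = i/20.
P(8) = 8/20 = 2/5.

2/5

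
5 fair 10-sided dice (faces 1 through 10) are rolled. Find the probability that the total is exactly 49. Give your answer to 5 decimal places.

0.00005

There are 10^5 = 100000 equally likely outcomes.
The number of ordered 5-tuples from {1,…,10} summing to 49 is 5.
P(sum = 49) = 5/100000 = 1/20000 ≈ 0.00005.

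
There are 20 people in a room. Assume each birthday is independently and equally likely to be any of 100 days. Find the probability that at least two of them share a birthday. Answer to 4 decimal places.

It's easier to compute the probability that all 20 are distinct.
P(all distinct) = 100/100 · 99/100 · ··· · 81/100 ≈ 0.1304.
So the probability of at least one match is 1 − 0.1304 = 0.8696.

0.8696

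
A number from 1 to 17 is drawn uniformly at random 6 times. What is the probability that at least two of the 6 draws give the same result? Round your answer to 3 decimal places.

P(all 6 different) = 17/17 · 16/17 · ··· · 12/17 ≈ 0.369.
P(at least two equal) = 1 − 0.369 = 0.631.

0.631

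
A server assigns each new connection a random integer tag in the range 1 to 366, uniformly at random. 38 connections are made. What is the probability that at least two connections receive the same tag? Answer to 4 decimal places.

0.8633

It's easier to compute the probability that all 38 are distinct.
P(all distinct) = 366/366 · 365/366 · ··· · 329/366 ≈ 0.1367.
So the probability of at least one match is 1 − 0.1367 = 0.8633.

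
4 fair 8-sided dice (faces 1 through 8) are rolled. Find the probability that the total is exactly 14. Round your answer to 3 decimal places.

0.060

There are 8^4 = 4096 equally likely outcomes.
The number of ordered 4-tuples from {1,…,8} summing to 14 is 246.
P(sum = 14) = 246/4096 = 123/2048 ≈ 0.060.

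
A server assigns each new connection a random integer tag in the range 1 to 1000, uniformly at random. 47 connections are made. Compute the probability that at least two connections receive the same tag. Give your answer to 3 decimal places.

0.667

It's easier to compute the probability that all 47 are distinct.
P(all distinct) = 1000/1000 · 999/1000 · ··· · 954/1000 ≈ 0.333.
So the probability of at least one match is 1 − 0.333 = 0.667.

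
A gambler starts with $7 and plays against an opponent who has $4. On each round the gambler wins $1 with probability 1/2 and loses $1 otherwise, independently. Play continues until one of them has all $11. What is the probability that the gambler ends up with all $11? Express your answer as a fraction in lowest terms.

With a fair step, P(i) = ½P(i−1) + ½P(i+1) with P(0)=0, P(11)=1 has the linear solution P(i) = i/11.
P(7) = 7/11.

7/11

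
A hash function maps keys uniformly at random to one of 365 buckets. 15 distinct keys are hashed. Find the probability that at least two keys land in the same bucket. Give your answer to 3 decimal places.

0.253

It's easier to compute the probability that all 15 are distinct.
P(all distinct) = 365/365 · 364/365 · ··· · 351/365 ≈ 0.747.
So the probability of at least one match is 1 − 0.747 = 0.253.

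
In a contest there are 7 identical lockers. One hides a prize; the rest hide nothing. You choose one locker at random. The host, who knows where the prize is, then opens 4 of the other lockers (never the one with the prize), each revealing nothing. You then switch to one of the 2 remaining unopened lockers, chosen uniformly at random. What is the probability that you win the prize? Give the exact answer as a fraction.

Your original locker holds the prize with probability 1/7, so the other 6 collectively hold it with probability 6/7.
The host can always find 4 empty lockers to open, so the reveals don't change that 6/7; it is now spread over the 2 remaining unopened lockers.
P(win by switching) = (6/7) · (1/2) = 3/7.

3/7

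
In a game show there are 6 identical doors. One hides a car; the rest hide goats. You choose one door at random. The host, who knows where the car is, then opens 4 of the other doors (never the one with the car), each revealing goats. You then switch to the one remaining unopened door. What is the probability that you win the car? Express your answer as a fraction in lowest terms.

5/6

Your original door holds the car with probability 1/6, so the other 5 collectively hold it with probability 5/6.
The host can always find 4 empty doors to open, so the reveals don't change that 5/6; it is now spread over the 1 remaining unopened door.
P(win by switching) = (5/6) · (1/1) = 5/6.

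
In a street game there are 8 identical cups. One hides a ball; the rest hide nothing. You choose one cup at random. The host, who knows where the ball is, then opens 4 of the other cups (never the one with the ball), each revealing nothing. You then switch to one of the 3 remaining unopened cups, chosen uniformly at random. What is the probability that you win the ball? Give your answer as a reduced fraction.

7/24

Your original cup holds the ball with probability 1/8, so the other 7 collectively hold it with probability 7/8.
The host can always find 4 empty cups to open, so the reveals don't change that 7/8; it is now spread over the 3 remaining unopened cups.
P(win by switching) = (7/8) · (1/3) = 7/24.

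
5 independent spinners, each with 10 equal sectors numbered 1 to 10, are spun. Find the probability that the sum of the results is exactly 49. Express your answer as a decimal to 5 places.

There are 10^5 = 100000 equally likely outcomes.
The number of ordered 5-tuples from {1,…,10} summing to 49 is 5.
P(sum = 49) = 5/100000 = 1/20000 ≈ 0.00005.

0.00005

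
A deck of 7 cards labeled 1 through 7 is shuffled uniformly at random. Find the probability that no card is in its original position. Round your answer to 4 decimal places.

This is the derangement probability: permutations of 7 with no fixed point.
D(7) = 7! · (1 − 1/1! + 1/2! − ··· + (−1)^7/7!) = 1854.
P = 1854/5040 = 103/280 ≈ 0.3679.

0.3679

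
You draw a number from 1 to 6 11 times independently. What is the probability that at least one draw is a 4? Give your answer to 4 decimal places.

0.8654

P(no draw is a 4) = (5/6)^11 ≈ 0.1346.
P(at least one) = 1 − 0.1346 = 0.8654.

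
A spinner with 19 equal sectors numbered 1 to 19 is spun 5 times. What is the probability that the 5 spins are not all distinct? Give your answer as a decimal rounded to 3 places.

P(all 5 different) = 19/19 · 18/19 · ··· · 15/19 ≈ 0.564.
P(at least two equal) = 1 − 0.564 = 0.436.

0.436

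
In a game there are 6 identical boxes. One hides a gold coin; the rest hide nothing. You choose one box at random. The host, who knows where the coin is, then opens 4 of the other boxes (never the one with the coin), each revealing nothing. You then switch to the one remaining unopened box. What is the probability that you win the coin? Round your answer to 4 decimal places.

Your original box holds the coin with probability 1/6, so the other 5 collectively hold it with probability 5/6.
The host can always find 4 empty boxes to open, so the reveals don't change that 5/6; it is now spread over the 1 remaining unopened box.
P(win by switching) = (5/6) · (1/1) = 5/6 ≈ 0.8333.

0.8333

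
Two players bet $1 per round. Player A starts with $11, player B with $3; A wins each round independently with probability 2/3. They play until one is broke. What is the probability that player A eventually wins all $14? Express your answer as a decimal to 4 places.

0.9996

Let r = q/p = (1/3)/(2/3) = 1/2. The recurrence P(i) = p·P(i+1) + q·P(i−1) with P(0)=0, P(14)=1 gives P(i) = (1 − r^i)/(1 − r^14).
P(11) = (1 − (1/2)^11) / (1 − (1/2)^14) = 16376/16383 ≈ 0.9996.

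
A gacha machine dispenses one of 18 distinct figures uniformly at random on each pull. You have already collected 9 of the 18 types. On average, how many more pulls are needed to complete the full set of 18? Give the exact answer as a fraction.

7129/140

Starting from 9 distinct types, each trial gives a new one with probability (18−i)/18 when i types are held, so the wait for the next new type is 18/(18−i).
E = 18/9 + 18/8 + 18/7 + 18/6 + 18/5 + 18/4 + 18/3 + 18/2 + 18/1 = 7129/140.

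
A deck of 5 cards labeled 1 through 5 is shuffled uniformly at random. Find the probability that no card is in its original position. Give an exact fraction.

This is the derangement probability: permutations of 5 with no fixed point.
D(5) = 5! · (1 − 1/1! + 1/2! − ··· + (−1)^5/5!) = 44.
P = 44/120 = 11/30.

11/30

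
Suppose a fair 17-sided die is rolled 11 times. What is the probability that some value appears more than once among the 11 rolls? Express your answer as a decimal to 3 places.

0.986

P(all 11 different) = 17/17 · 16/17 · ··· · 7/17 ≈ 0.014.
P(at least two equal) = 1 − 0.014 = 0.986.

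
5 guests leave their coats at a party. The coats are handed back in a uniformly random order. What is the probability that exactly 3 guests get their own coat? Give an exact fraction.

Choose which 3 of the 5 are fixed: C(5,3) = 10 ways.
The remaining 2 must have no fixed point: D(2) = 1.
P = 10·1/120 = 1/12.

1/12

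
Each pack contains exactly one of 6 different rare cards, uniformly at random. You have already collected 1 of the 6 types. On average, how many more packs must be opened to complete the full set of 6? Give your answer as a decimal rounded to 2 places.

Starting from 1 distinct type, each trial gives a new one with probability (6−i)/6 when i types are held, so the wait for the next new type is 6/(6−i).
E = 6/5 + 6/4 + 6/3 + 6/2 + 6/1 = 137/10 ≈ 13.70.

13.70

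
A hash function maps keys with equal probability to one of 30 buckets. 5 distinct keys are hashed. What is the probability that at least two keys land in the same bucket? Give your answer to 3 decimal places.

It's easier to compute the probability that all 5 are distinct.
P(all distinct) = 30/30 · 29/30 · ··· · 26/30 ≈ 0.704.
So the probability of at least one match is 1 − 0.704 = 0.296.

0.296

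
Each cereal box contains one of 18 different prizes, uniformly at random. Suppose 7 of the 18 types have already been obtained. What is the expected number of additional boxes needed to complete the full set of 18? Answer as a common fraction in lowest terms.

Starting from 7 distinct types, each trial gives a new one with probability (18−i)/18 when i types are held, so the wait for the next new type is 18/(18−i).
E = 18/11 + 18/10 + 18/9 + 18/8 + 18/7 + 18/6 + 18/5 + 18/4 + 18/3 + 18/2 + 18/1 = 83711/1540.

83711/1540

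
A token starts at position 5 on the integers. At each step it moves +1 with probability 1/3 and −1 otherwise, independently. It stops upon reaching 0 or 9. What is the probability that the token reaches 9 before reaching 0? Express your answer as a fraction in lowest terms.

31/511

Let r = q/p = (2/3)/(1/3) = 2. The recurrence P(i) = p·P(i+1) + q·P(i−1) with P(0)=0, P(9)=1 gives P(i) = (1 − r^i)/(1 − r^9).
P(5) = (1 − (2)^5) / (1 − (2)^9) = 31/511.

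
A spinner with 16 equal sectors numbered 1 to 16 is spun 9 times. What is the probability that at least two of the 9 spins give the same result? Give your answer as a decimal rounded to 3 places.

P(all 9 different) = 16/16 · 15/16 · ··· · 8/16 ≈ 0.060.
P(at least two equal) = 1 − 0.060 = 0.940.

0.940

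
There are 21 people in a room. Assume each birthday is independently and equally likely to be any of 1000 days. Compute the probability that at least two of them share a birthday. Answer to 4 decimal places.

It's easier to compute the probability that all 21 are distinct.
P(all distinct) = 1000/1000 · 999/1000 · ··· · 980/1000 ≈ 0.8094.
So the probability of at least one match is 1 − 0.8094 = 0.1906.

0.1906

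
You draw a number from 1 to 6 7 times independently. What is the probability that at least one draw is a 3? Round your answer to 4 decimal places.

0.7209

P(no draw is a 3) = (5/6)^7 ≈ 0.2791.
P(at least one) = 1 − 0.2791 = 0.7209.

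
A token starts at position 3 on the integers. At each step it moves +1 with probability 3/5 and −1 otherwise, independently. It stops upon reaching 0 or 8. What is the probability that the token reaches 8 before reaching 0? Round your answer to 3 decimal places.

0.732

Let r = q/p = (2/5)/(3/5) = 2/3. The recurrence P(i) = p·P(i+1) + q·P(i−1) with P(0)=0, P(8)=1 gives P(i) = (1 − r^i)/(1 − r^8).
P(3) = (1 − (2/3)^3) / (1 − (2/3)^8) = 4617/6305 ≈ 0.732.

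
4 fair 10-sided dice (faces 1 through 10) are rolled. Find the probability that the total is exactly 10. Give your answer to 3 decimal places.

0.008

There are 10^4 = 10000 equally likely outcomes.
The number of ordered 4-tuples from {1,…,10} summing to 10 is 84.
P(sum = 10) = 84/10000 = 21/2500 ≈ 0.008.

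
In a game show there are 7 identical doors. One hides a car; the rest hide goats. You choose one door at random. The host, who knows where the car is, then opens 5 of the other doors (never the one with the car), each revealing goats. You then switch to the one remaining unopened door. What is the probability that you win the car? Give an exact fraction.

6/7

Your original door holds the car with probability 1/7, so the other 6 collectively hold it with probability 6/7.
The host can always find 5 empty doors to open, so the reveals don't change that 6/7; it is now spread over the 1 remaining unopened door.
P(win by switching) = (6/7) · (1/1) = 6/7.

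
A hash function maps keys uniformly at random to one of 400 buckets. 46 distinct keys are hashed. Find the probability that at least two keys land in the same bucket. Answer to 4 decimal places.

It's easier to compute the probability that all 46 are distinct.
P(all distinct) = 400/400 · 399/400 · ··· · 355/400 ≈ 0.0678.
So the probability of at least one match is 1 − 0.0678 = 0.9322.

0.9322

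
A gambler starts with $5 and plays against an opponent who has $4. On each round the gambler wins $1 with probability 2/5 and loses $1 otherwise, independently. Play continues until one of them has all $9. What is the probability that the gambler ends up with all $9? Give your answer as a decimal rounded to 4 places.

0.1761

Let r = q/p = (3/5)/(2/5) = 3/2. The recurrence P(i) = p·P(i+1) + q·P(i−1) with P(0)=0, P(9)=1 gives P(i) = (1 − r^i)/(1 − r^9).
P(5) = (1 − (3/2)^5) / (1 − (3/2)^9) = 3376/19171 ≈ 0.1761.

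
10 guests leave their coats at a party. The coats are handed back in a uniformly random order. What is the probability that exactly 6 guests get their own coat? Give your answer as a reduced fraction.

Choose which 6 of the 10 are fixed: C(10,6) = 210 ways.
The remaining 4 must have no fixed point: D(4) = 9.
P = 210·9/3628800 = 1/1920.

1/1920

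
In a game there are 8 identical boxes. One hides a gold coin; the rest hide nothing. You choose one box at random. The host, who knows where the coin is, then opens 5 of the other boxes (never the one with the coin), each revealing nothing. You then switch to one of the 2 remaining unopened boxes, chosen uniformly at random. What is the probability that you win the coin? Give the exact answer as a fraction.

Your original box holds the coin with probability 1/8, so the other 7 collectively hold it with probability 7/8.
The host can always find 5 empty boxes to open, so the reveals don't change that 7/8; it is now spread over the 2 remaining unopened boxes.
P(win by switching) = (7/8) · (1/2) = 7/16.

7/16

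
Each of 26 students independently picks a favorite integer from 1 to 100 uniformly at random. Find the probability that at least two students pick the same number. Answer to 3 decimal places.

0.972

It's easier to compute the probability that all 26 are distinct.
P(all distinct) = 100/100 · 99/100 · ··· · 75/100 ≈ 0.028.
So the probability of at least one match is 1 − 0.028 = 0.972.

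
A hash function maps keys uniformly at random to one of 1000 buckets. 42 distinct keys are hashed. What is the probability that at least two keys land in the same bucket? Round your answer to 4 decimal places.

0.5824

It's easier to compute the probability that all 42 are distinct.
P(all distinct) = 1000/1000 · 999/1000 · ··· · 959/1000 ≈ 0.4176.
So the probability of at least one match is 1 − 0.4176 = 0.5824.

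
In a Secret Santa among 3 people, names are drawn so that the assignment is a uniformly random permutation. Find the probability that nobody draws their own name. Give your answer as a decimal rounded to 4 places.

0.3333

This is the derangement probability: permutations of 3 with no fixed point.
D(3) = 3! · (1 − 1/1! + 1/2! − ··· + (−1)^3/3!) = 2.
P = 2/6 = 1/3 ≈ 0.3333.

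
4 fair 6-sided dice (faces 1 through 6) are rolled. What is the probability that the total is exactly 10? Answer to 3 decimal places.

There are 6^4 = 1296 equally likely outcomes.
The number of ordered 4-tuples from {1,…,6} summing to 10 is 80.
P(sum = 10) = 80/1296 = 5/81 ≈ 0.062.

0.062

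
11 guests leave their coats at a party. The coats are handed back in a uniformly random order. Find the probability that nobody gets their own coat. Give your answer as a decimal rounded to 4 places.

0.3679

This is the derangement probability: permutations of 11 with no fixed point.
D(11) = 11! · (1 − 1/1! + 1/2! − ··· + (−1)^11/11!) = 14684570.
P = 14684570/39916800 = 1468457/3991680 ≈ 0.3679.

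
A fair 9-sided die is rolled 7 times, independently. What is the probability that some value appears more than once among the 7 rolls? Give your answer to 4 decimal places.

P(all 7 different) = 9/9 · 8/9 · ··· · 3/9 ≈ 0.0379.
P(at least two equal) = 1 − 0.0379 = 0.9621.

0.9621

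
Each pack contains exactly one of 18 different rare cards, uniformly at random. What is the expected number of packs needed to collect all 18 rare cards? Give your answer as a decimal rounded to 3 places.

62.912

After i distinct types are collected, each trial gives a new one with probability (18−i)/18, so the expected wait for the next new type is 18/(18−i).
E = 18/18 + 18/17 + 18/16 + 18/15 + 18/14 + 18/13 + 18/12 + 18/11 + 18/10 + 18/9 + 18/8 + 18/7 + 18/6 + 18/5 + 18/4 + 18/3 + 18/2 + 18/1 = 42822903/680680 ≈ 62.912.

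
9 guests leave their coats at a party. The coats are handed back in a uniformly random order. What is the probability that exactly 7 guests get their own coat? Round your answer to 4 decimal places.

0.0001

Choose which 7 of the 9 are fixed: C(9,7) = 36 ways.
The remaining 2 must have no fixed point: D(2) = 1.
P = 36·1/362880 = 1/10080 ≈ 0.0001.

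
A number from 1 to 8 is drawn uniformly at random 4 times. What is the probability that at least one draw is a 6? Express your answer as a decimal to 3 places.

P(no draw is a 6) = (7/8)^4 ≈ 0.586.
P(at least one) = 1 − 0.586 = 0.414.

0.414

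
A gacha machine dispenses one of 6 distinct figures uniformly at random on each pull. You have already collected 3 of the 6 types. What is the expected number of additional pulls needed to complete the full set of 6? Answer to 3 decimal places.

Starting from 3 distinct types, each trial gives a new one with probability (6−i)/6 when i types are held, so the wait for the next new type is 6/(6−i).
E = 6/3 + 6/2 + 6/1 = 11 ≈ 11.000.

11.000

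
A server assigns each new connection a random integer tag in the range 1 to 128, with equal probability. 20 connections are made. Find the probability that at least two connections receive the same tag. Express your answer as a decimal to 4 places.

0.7911

It's easier to compute the probability that all 20 are distinct.
P(all distinct) = 128/128 · 127/128 · ··· · 109/128 ≈ 0.2089.
So the probability of at least one match is 1 − 0.2089 = 0.7911.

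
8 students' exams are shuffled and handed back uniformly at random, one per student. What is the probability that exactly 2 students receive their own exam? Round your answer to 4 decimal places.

Choose which 2 of the 8 are fixed: C(8,2) = 28 ways.
The remaining 6 must have no fixed point: D(6) = 265.
P = 28·265/40320 = 53/288 ≈ 0.1840.

0.1840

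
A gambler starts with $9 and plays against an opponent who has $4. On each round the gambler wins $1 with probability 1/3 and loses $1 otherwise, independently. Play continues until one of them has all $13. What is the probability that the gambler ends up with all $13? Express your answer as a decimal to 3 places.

0.062

Let r = q/p = (2/3)/(1/3) = 2. The recurrence P(i) = p·P(i+1) + q·P(i−1) with P(0)=0, P(13)=1 gives P(i) = (1 − r^i)/(1 − r^13).
P(9) = (1 − (2)^9) / (1 − (2)^13) = 511/8191 ≈ 0.062.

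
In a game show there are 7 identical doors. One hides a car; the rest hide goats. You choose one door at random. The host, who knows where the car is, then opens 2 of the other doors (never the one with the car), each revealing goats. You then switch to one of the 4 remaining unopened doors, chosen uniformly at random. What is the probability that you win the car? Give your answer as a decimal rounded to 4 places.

0.2143

Your original door holds the car with probability 1/7, so the other 6 collectively hold it with probability 6/7.
The host can always find 2 empty doors to open, so the reveals don't change that 6/7; it is now spread over the 4 remaining unopened doors.
P(win by switching) = (6/7) · (1/4) = 3/14 ≈ 0.2143.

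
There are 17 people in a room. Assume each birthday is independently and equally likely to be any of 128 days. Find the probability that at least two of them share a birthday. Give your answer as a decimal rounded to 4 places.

0.6709

It's easier to compute the probability that all 17 are distinct.
P(all distinct) = 128/128 · 127/128 · ··· · 112/128 ≈ 0.3291.
So the probability of at least one match is 1 − 0.3291 = 0.6709.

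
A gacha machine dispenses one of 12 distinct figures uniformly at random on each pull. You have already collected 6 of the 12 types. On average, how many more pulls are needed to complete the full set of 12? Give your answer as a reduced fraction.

147/5

Starting from 6 distinct types, each trial gives a new one with probability (12−i)/12 when i types are held, so the wait for the next new type is 12/(12−i).
E = 12/6 + 12/5 + 12/4 + 12/3 + 12/2 + 12/1 = 147/5.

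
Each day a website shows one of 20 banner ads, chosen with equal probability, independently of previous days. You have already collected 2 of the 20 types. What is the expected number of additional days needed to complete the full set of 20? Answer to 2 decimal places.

69.90

Starting from 2 distinct types, each trial gives a new one with probability (20−i)/20 when i types are held, so the wait for the next new type is 20/(20−i).
E = 20/18 + 20/17 + 20/16 + 20/15 + 20/14 + 20/13 + 20/12 + 20/11 + 20/10 + 20/9 + 20/8 + 20/7 + 20/6 + 20/5 + 20/4 + 20/3 + 20/2 + 20/1 = 14274301/204204 ≈ 69.90.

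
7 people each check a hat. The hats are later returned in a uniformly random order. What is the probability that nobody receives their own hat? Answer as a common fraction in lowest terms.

103/280

This is the derangement probability: permutations of 7 with no fixed point.
D(7) = 7! · (1 − 1/1! + 1/2! − ··· + (−1)^7/7!) = 1854.
P = 1854/5040 = 103/280.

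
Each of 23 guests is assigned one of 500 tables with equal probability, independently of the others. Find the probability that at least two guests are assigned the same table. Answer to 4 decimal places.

0.4018

It's easier to compute the probability that all 23 are distinct.
P(all distinct) = 500/500 · 499/500 · ··· · 478/500 ≈ 0.5982.
So the probability of at least one match is 1 − 0.5982 = 0.4018.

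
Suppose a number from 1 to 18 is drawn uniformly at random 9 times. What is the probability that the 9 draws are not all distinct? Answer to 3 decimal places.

0.911

P(all 9 different) = 18/18 · 17/18 · ··· · 10/18 ≈ 0.089.
P(at least two equal) = 1 − 0.089 = 0.911.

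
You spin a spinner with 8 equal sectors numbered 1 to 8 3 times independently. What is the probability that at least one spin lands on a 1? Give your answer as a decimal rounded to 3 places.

P(no spin lands on a 1) = (7/8)^3 ≈ 0.670.
P(at least one) = 1 − 0.670 = 0.330.

0.330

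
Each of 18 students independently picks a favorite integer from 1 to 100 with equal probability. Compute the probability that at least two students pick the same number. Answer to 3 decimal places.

0.804

It's easier to compute the probability that all 18 are distinct.
P(all distinct) = 100/100 · 99/100 · ··· · 83/100 ≈ 0.196.
So the probability of at least one match is 1 − 0.196 = 0.804.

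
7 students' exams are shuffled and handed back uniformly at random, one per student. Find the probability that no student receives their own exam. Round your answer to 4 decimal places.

This is the derangement probability: permutations of 7 with no fixed point.
D(7) = 7! · (1 − 1/1! + 1/2! − ··· + (−1)^7/7!) = 1854.
P = 1854/5040 = 103/280 ≈ 0.3679.

0.3679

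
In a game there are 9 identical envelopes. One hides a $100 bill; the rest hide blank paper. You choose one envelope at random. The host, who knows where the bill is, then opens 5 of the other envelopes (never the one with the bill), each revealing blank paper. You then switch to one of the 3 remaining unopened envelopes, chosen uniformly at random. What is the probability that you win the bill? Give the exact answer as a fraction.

Your original envelope holds the bill with probability 1/9, so the other 8 collectively hold it with probability 8/9.
The host can always find 5 empty envelopes to open, so the reveals don't change that 8/9; it is now spread over the 3 remaining unopened envelopes.
P(win by switching) = (8/9) · (1/3) = 8/27.

8/27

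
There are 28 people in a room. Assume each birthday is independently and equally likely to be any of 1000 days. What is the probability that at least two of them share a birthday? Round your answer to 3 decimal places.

0.317

It's easier to compute the probability that all 28 are distinct.
P(all distinct) = 1000/1000 · 999/1000 · ··· · 973/1000 ≈ 0.683.
So the probability of at least one match is 1 − 0.683 = 0.317.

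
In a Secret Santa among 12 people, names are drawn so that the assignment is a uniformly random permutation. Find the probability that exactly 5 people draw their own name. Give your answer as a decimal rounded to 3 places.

Choose which 5 of the 12 are fixed: C(12,5) = 792 ways.
The remaining 7 must have no fixed point: D(7) = 1854.
P = 792·1854/479001600 = 103/33600 ≈ 0.003.

0.003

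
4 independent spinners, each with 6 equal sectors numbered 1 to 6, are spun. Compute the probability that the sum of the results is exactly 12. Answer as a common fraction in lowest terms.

There are 6^4 = 1296 equally likely outcomes.
The number of ordered 4-tuples from {1,…,6} summing to 12 is 125.
P(sum = 12) = 125/1296.

125/1296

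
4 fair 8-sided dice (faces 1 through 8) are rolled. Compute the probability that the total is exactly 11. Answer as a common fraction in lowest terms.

There are 8^4 = 4096 equally likely outcomes.
The number of ordered 4-tuples from {1,…,8} summing to 11 is 120.
P(sum = 11) = 120/4096 = 15/512.

15/512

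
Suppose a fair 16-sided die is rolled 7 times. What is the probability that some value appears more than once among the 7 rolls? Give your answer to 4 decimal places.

0.7852

P(all 7 different) = 16/16 · 15/16 · ··· · 10/16 ≈ 0.2148.
P(at least two equal) = 1 − 0.2148 = 0.7852.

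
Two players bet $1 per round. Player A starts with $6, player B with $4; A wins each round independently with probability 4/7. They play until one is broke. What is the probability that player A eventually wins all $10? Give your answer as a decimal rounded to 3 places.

Let r = q/p = (3/7)/(4/7) = 3/4. The recurrence P(i) = p·P(i+1) + q·P(i−1) with P(0)=0, P(10)=1 gives P(i) = (1 − r^i)/(1 − r^10).
P(6) = (1 − (3/4)^6) / (1 − (3/4)^10) = 123136/141361 ≈ 0.871.

0.871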